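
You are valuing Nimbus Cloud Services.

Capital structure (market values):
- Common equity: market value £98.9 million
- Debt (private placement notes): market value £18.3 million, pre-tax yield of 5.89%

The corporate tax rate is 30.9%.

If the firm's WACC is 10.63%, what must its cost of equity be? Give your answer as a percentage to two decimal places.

Total capital V = 98.9 + 18.3 = 117.2.
Equity weight = 98.9/117.2 = 0.8439.
Private placement notes weight = 18.3/117.2 = 0.1561.
Debt contribution = 0.1561 × 5.89% × (1 − 30.9%) = 0.6355%.
Required equity contribution = 10.63% − 0.6355% = 9.9945%.
Re = 9.9945% / 0.8439 = 11.8438%.

11.84%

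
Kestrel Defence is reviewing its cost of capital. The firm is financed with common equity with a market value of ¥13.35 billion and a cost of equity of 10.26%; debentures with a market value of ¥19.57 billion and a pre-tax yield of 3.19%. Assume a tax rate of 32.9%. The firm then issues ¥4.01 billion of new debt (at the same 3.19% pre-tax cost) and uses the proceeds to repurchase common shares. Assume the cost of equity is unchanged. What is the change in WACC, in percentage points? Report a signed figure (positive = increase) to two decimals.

Current WACC:
Total capital V = 13.35 + 19.57 = 32.92.
Equity: weight = 13.35/32.92 = 0.4055; cost = 10.26%.
Debentures: weight = 19.57/32.92 = 0.5945; after-tax cost = 3.19% × (1 − 32.9%) = 2.1405%.
WACC = 0.4055 × 10.2600% + 0.5945 × 2.1405% = 5.4332%.
After the change:
Total capital V = 9.34 + 23.58 = 32.92.
Equity: weight = 9.34/32.92 = 0.2837; cost = 10.26%.
Debentures: weight = 23.58/32.92 = 0.7163; after-tax cost = 3.19% × (1 − 32.9%) = 2.1405%.
WACC = 0.2837 × 10.2600% + 0.7163 × 2.1405% = 4.4441%.
Change in WACC = 4.4441% − 5.4332% = -0.9890 pp.

-0.99 pp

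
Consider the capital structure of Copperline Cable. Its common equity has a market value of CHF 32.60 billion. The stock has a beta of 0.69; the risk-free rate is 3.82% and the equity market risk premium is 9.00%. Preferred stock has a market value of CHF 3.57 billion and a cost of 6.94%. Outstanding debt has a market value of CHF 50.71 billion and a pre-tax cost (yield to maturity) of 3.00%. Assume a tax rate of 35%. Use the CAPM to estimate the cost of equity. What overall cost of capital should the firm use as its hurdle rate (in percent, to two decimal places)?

Cost of equity via CAPM: Re = 3.82% + 0.69 × 9.0% = 10.0300%.
Total capital V = 32.6 + 3.57 + 50.71 = 86.88.
Equity: weight = 32.6/86.88 = 0.3752; cost = 10.03%.
Preferred: weight = 3.57/86.88 = 0.0411; cost = 6.94%.
Debt: weight = 50.71/86.88 = 0.5837; after-tax cost = 3% × (1 − 35%) = 1.9500%.
WACC = 0.3752 × 10.0300% + 0.0411 × 6.9400% + 0.5837 × 1.9500% = 5.1869%.

5.19%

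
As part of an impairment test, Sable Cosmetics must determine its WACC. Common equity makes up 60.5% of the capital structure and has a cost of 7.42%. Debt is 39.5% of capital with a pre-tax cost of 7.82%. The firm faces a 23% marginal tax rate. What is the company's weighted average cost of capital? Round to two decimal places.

6.87%

After-tax cost of debt = 7.82% × (1 − 23%) = 6.0214%.
WACC = 0.605 × 7.4200% + 0.395 × 6.0214% = 6.8676%.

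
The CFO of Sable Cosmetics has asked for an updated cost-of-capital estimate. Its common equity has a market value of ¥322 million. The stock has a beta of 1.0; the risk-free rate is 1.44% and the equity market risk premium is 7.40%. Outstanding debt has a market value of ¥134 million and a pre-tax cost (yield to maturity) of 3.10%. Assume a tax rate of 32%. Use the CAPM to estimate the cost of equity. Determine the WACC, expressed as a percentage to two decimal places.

Cost of equity via CAPM: Re = 1.44% + 1.0 × 7.4% = 8.8400%.
Total capital V = 322 + 134 = 456.
Equity: weight = 322/456 = 0.7061; cost = 8.84%.
Debt: weight = 134/456 = 0.2939; after-tax cost = 3.1% × (1 − 32%) = 2.1080%.
WACC = 0.7061 × 8.8400% + 0.2939 × 2.1080% = 6.8617%.

6.86%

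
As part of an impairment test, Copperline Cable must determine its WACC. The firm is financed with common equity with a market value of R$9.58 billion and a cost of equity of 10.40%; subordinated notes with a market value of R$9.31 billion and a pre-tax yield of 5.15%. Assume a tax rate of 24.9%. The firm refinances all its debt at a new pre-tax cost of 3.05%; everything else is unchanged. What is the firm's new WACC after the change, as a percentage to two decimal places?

After the change:
Total capital V = 9.58 + 9.31 = 18.89.
Equity: weight = 9.58/18.89 = 0.5071; cost = 10.4%.
Subordinated notes: weight = 9.31/18.89 = 0.4929; after-tax cost = 3.05% × (1 − 24.9%) = 2.2906%.
WACC = 0.5071 × 10.4000% + 0.4929 × 2.2906% = 6.4032%.

6.40%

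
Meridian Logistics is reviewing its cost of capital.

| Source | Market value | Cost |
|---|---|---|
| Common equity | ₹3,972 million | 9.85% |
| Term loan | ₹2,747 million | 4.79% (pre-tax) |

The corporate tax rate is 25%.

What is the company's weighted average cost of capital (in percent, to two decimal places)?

Total capital V = 3972 + 2747 = 6719.
Equity: weight = 3972/6719 = 0.5912; cost = 9.85%.
Term loan: weight = 2747/6719 = 0.4088; after-tax cost = 4.79% × (1 − 25%) = 3.5925%.
WACC = 0.5912 × 9.8500% + 0.4088 × 3.5925% = 7.2917%.

7.29%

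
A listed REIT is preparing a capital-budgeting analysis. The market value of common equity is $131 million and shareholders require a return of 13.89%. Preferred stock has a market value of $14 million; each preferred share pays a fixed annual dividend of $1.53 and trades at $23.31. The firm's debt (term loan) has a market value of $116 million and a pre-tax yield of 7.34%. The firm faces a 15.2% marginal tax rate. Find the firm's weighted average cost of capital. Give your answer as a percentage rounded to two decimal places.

10.09%

Cost of preferred: Rp = 1.53 / 23.31 = 6.5637%.
Total capital V = 131 + 14 + 116 = 261.
Equity: weight = 131/261 = 0.5019; cost = 13.89%.
Preferred: weight = 14/261 = 0.0536; cost = 6.5637%.
Term loan: weight = 116/261 = 0.4444; after-tax cost = 7.34% × (1 − 15.2%) = 6.2243%.
WACC = 0.5019 × 13.8900% + 0.0536 × 6.5637% + 0.4444 × 6.2243% = 10.0900%.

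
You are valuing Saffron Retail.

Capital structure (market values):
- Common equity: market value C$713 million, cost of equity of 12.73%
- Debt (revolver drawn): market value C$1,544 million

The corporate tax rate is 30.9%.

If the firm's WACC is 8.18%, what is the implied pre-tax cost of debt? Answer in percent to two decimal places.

Total capital V = 713 + 1544 = 2257.
Equity weight = 713/2257 = 0.3159.
Revolver drawn weight = 1544/2257 = 0.6841.
Equity contribution = 0.3159 × 12.73% = 4.0215%.
Remaining for debt = 8.18% − 4.0215% = 4.1585%.
Rd × (1 − 30.9%) × 0.6841 = 4.1585%  ⇒  Rd = 8.7972%.

8.80%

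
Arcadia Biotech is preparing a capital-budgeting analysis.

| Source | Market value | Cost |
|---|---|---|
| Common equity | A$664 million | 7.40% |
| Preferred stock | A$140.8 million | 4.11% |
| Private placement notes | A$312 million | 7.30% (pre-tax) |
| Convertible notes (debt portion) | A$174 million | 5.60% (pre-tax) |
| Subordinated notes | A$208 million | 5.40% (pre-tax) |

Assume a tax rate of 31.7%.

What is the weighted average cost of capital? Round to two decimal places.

Total capital V = 664 + 140.8 + 312 + 174 + 208 = 1498.8.
Equity: weight = 664/1498.8 = 0.4430; cost = 7.4%.
Preferred: weight = 140.8/1498.8 = 0.0939; cost = 4.11%.
Private placement notes: weight = 312/1498.8 = 0.2082; after-tax cost = 7.3% × (1 − 31.7%) = 4.9859%.
Convertible notes (debt portion): weight = 174/1498.8 = 0.1161; after-tax cost = 5.6% × (1 − 31.7%) = 3.8248%.
Subordinated notes: weight = 208/1498.8 = 0.1388; after-tax cost = 5.4% × (1 − 31.7%) = 3.6882%.
WACC = 0.4430 × 7.4000% + 0.0939 × 4.1100% + 0.2082 × 4.9859% + 0.1161 × 3.8248% + 0.1388 × 3.6882% = 5.6582%.

5.66%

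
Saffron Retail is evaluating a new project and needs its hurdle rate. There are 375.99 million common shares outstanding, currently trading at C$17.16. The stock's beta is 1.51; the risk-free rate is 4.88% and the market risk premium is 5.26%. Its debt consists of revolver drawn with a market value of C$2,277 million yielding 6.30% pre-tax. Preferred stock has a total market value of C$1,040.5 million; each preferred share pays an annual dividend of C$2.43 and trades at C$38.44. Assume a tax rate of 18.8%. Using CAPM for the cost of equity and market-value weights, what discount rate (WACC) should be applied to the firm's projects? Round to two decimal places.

10.33%

Cost of equity via CAPM: Re = 4.88% + 1.51 × 5.26% = 12.8226%.
Cost of preferred: Rp = 2.43 / 38.44 = 6.3215%.
Market value of equity E = 17.16 × 375.99m = 6451.9884m.
Total capital V = 6451.9884 + 1040.5 + 2277 = 9769.4884.
Equity: weight = 6451.9884/9769.4884 = 0.6604; cost = 12.8226%.
Preferred: weight = 1040.5/9769.4884 = 0.1065; cost = 6.3215%.
Revolver drawn: weight = 2277/9769.4884 = 0.2331; after-tax cost = 6.3% × (1 − 18.8%) = 5.1156%.
WACC = 0.6604 × 12.8226% + 0.1065 × 6.3215% + 0.2331 × 5.1156% = 10.3339%.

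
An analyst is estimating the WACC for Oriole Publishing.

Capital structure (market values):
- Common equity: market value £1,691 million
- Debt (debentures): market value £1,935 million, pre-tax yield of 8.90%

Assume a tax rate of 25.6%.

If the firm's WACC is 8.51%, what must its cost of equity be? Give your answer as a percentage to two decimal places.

10.67%

Total capital V = 1691 + 1935 = 3626.
Equity weight = 1691/3626 = 0.4664.
Debentures weight = 1935/3626 = 0.5336.
Debt contribution = 0.5336 × 8.9% × (1 − 25.6%) = 3.5336%.
Required equity contribution = 8.51% − 3.5336% = 4.9764%.
Re = 4.9764% / 0.4664 = 10.6709%.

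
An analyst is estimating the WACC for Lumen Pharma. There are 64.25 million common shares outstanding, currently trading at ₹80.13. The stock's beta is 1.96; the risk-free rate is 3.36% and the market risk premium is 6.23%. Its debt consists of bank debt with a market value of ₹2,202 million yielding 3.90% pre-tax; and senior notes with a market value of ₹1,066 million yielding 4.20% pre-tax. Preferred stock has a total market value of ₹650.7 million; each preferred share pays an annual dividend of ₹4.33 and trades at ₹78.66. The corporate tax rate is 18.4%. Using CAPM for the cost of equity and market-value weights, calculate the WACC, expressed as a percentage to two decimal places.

10.41%

Cost of equity via CAPM: Re = 3.36% + 1.96 × 6.23% = 15.5708%.
Cost of preferred: Rp = 4.33 / 78.66 = 5.5047%.
Market value of equity E = 80.13 × 64.25m = 5148.3525m.
Total capital V = 5148.3525 + 650.7 + 2202 + 1066 = 9067.0525.
Equity: weight = 5148.3525/9067.0525 = 0.5678; cost = 15.5708%.
Preferred: weight = 650.7/9067.0525 = 0.0718; cost = 5.5047%.
Bank debt: weight = 2202/9067.0525 = 0.2429; after-tax cost = 3.9% × (1 − 18.4%) = 3.1824%.
Senior notes: weight = 1066/9067.0525 = 0.1176; after-tax cost = 4.2% × (1 − 18.4%) = 3.4272%.
WACC = 0.5678 × 15.5708% + 0.0718 × 5.5047% + 0.2429 × 3.1824% + 0.1176 × 3.4272% = 10.4121%.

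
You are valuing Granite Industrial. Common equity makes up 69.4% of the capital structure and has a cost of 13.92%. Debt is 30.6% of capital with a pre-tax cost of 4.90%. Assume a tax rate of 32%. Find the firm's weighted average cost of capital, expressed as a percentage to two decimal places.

10.68%

After-tax cost of debt = 4.9% × (1 − 32%) = 3.3320%.
WACC = 0.694 × 13.9200% + 0.306 × 3.3320% = 10.6801%.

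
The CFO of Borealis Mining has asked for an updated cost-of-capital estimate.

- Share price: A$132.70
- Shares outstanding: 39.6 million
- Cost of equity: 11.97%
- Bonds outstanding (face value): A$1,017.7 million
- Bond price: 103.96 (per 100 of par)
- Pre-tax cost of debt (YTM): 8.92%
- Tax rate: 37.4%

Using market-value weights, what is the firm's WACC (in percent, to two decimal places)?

10.90%

Market value of equity E = 132.7 × 39.6m = 5254.92m. Market value of debt D = 1017.7m × 103.96/100 = 1058.00092m.
Total capital V = 5254.92 + 1058.00092 = 6312.92092.
Equity: weight = 5254.92/6312.92092 = 0.8324; cost = 11.97%.
Bonds outstanding: weight = 1058.00092/6312.92092 = 0.1676; after-tax cost = 8.92% × (1 − 37.4%) = 5.5839%.
WACC = 0.8324 × 11.9700% + 0.1676 × 5.5839% = 10.8997%.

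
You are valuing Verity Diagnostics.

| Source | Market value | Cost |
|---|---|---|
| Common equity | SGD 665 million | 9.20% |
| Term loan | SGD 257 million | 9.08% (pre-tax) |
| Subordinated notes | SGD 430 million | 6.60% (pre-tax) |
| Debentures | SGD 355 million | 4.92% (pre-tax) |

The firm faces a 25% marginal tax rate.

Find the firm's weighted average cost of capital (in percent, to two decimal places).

6.62%

Total capital V = 665 + 257 + 430 + 355 = 1707.
Equity: weight = 665/1707 = 0.3896; cost = 9.2%.
Term loan: weight = 257/1707 = 0.1506; after-tax cost = 9.08% × (1 − 25%) = 6.8100%.
Subordinated notes: weight = 430/1707 = 0.2519; after-tax cost = 6.6% × (1 − 25%) = 4.9500%.
Debentures: weight = 355/1707 = 0.2080; after-tax cost = 4.92% × (1 − 25%) = 3.6900%.
WACC = 0.3896 × 9.2000% + 0.1506 × 6.8100% + 0.2519 × 4.9500% + 0.2080 × 3.6900% = 6.6237%.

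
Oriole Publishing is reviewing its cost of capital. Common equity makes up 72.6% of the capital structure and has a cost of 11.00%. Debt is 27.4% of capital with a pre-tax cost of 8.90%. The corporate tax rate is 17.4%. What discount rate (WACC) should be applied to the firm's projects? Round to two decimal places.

10.00%

After-tax cost of debt = 8.9% × (1 − 17.4%) = 7.3514%.
WACC = 0.726 × 11.0000% + 0.274 × 7.3514% = 10.0003%.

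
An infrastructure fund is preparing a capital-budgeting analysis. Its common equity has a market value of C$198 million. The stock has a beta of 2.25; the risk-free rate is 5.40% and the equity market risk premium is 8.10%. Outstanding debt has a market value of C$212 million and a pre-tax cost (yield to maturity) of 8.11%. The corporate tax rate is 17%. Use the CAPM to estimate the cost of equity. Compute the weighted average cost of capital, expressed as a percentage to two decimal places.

14.89%

Cost of equity via CAPM: Re = 5.4% + 2.25 × 8.1% = 23.6250%.
Total capital V = 198 + 212 = 410.
Equity: weight = 198/410 = 0.4829; cost = 23.625%.
Debt: weight = 212/410 = 0.5171; after-tax cost = 8.11% × (1 − 17%) = 6.7313%.
WACC = 0.4829 × 23.6250% + 0.5171 × 6.7313% = 14.8897%.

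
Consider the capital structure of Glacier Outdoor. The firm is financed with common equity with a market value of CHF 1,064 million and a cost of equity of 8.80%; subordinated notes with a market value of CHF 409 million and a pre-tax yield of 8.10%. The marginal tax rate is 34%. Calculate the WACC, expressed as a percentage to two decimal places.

Total capital V = 1064 + 409 = 1473.
Equity: weight = 1064/1473 = 0.7223; cost = 8.8%.
Subordinated notes: weight = 409/1473 = 0.2777; after-tax cost = 8.1% × (1 − 34%) = 5.3460%.
WACC = 0.7223 × 8.8000% + 0.2777 × 5.3460% = 7.8409%.

7.84%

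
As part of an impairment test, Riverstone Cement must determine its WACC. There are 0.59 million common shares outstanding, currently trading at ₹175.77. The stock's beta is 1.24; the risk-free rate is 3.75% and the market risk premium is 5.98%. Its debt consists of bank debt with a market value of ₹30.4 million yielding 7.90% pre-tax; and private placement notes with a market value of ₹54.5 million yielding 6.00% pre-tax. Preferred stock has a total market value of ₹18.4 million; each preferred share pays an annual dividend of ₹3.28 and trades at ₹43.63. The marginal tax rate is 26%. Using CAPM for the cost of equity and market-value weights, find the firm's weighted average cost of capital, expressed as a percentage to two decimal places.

Cost of equity via CAPM: Re = 3.75% + 1.24 × 5.98% = 11.1652%.
Cost of preferred: Rp = 3.28 / 43.63 = 7.5178%.
Market value of equity E = 175.77 × 0.59m = 103.7043m.
Total capital V = 103.7043 + 18.4 + 30.4 + 54.5 = 207.0043.
Equity: weight = 103.7043/207.0043 = 0.5010; cost = 11.1652%.
Preferred: weight = 18.4/207.0043 = 0.0889; cost = 7.5178%.
Bank debt: weight = 30.4/207.0043 = 0.1469; after-tax cost = 7.9% × (1 − 26%) = 5.8460%.
Private placement notes: weight = 54.5/207.0043 = 0.2633; after-tax cost = 6% × (1 − 26%) = 4.4400%.
WACC = 0.5010 × 11.1652% + 0.0889 × 7.5178% + 0.1469 × 5.8460% + 0.2633 × 4.4400% = 8.2892%.

8.29%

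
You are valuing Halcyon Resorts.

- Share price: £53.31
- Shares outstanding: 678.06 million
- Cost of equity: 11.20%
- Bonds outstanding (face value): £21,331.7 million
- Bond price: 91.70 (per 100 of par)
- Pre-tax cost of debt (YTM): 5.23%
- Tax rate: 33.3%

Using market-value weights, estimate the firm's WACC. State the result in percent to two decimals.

Market value of equity E = 53.31 × 678.06m = 36147.3786m. Market value of debt D = 21331.7m × 91.7/100 = 19561.1689m.
Total capital V = 36147.3786 + 19561.1689 = 55708.5475.
Equity: weight = 36147.3786/55708.5475 = 0.6489; cost = 11.2%.
Bonds outstanding: weight = 19561.1689/55708.5475 = 0.3511; after-tax cost = 5.23% × (1 − 33.3%) = 3.4884%.
WACC = 0.6489 × 11.2000% + 0.3511 × 3.4884% = 8.4922%.

8.49%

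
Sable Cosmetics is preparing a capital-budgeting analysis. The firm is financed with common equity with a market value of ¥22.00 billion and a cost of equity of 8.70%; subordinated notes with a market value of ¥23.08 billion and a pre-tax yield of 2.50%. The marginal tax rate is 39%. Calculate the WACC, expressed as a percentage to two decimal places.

Total capital V = 22 + 23.08 = 45.08.
Equity: weight = 22/45.08 = 0.4880; cost = 8.7%.
Subordinated notes: weight = 23.08/45.08 = 0.5120; after-tax cost = 2.5% × (1 − 39%) = 1.5250%.
WACC = 0.4880 × 8.7000% + 0.5120 × 1.5250% = 5.0266%.

5.03%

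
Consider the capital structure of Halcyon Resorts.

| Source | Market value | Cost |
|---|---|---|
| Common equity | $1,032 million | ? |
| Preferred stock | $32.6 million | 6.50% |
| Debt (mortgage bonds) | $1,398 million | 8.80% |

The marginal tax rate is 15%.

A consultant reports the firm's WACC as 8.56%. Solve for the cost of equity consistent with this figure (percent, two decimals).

10.09%

Total capital V = 1032 + 32.6 + 1398 = 2462.6.
Equity weight = 1032/2462.6 = 0.4191.
Preferred weight = 32.6/2462.6 = 0.0132.
Mortgage bonds weight = 1398/2462.6 = 0.5677.
Debt contribution = 0.5677 × 8.8% × (1 − 15%) = 4.2463%.
Preferred contribution = 0.0132 × 6.5% = 0.0860%.
Required equity contribution = 8.56% − 4.3324% = 4.2276%.
Re = 4.2276% / 0.4191 = 10.0881%.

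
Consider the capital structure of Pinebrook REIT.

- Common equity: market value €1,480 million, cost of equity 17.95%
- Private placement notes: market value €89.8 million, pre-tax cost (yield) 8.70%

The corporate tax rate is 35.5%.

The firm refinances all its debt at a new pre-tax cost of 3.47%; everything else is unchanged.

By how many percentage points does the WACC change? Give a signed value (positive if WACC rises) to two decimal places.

-0.19 pp

Current WACC:
Total capital V = 1480 + 89.8 = 1569.8.
Equity: weight = 1480/1569.8 = 0.9428; cost = 17.95%.
Private placement notes: weight = 89.8/1569.8 = 0.0572; after-tax cost = 8.7% × (1 − 35.5%) = 5.6115%.
WACC = 0.9428 × 17.9500% + 0.0572 × 5.6115% = 17.2442%.
After the change:
Total capital V = 1480 + 89.8 = 1569.8.
Equity: weight = 1480/1569.8 = 0.9428; cost = 17.95%.
Private placement notes: weight = 89.8/1569.8 = 0.0572; after-tax cost = 3.47% × (1 − 35.5%) = 2.2382%.
WACC = 0.9428 × 17.9500% + 0.0572 × 2.2382% = 17.0512%.
Change in WACC = 17.0512% − 17.2442% = -0.1930 pp.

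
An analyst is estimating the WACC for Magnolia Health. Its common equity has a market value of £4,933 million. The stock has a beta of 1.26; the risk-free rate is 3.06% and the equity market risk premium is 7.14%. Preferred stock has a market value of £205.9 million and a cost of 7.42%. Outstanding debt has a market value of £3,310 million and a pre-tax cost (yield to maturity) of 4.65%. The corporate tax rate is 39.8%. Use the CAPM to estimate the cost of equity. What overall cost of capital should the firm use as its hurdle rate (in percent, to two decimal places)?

8.32%

Cost of equity via CAPM: Re = 3.06% + 1.26 × 7.14% = 12.0564%.
Total capital V = 4933 + 205.9 + 3310 = 8448.9.
Equity: weight = 4933/8448.9 = 0.5839; cost = 12.0564%.
Preferred: weight = 205.9/8448.9 = 0.0244; cost = 7.42%.
Debt: weight = 3310/8448.9 = 0.3918; after-tax cost = 4.65% × (1 − 39.8%) = 2.7993%.
WACC = 0.5839 × 12.0564% + 0.0244 × 7.4200% + 0.3918 × 2.7993% = 8.3168%.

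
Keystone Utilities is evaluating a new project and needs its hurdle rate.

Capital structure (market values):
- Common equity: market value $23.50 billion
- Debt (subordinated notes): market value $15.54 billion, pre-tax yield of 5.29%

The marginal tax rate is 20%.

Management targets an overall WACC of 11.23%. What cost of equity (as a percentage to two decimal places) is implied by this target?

15.86%

Total capital V = 23.5 + 15.54 = 39.04.
Equity weight = 23.5/39.04 = 0.6019.
Subordinated notes weight = 15.54/39.04 = 0.3981.
Debt contribution = 0.3981 × 5.29% × (1 − 20%) = 1.6846%.
Required equity contribution = 11.23% − 1.6846% = 9.5454%.
Re = 9.5454% / 0.6019 = 15.8576%.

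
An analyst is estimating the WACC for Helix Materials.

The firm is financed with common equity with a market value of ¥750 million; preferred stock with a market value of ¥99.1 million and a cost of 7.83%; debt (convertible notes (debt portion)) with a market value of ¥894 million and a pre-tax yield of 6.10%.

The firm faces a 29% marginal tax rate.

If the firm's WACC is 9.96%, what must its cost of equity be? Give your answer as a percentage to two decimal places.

Total capital V = 750 + 99.1 + 894 = 1743.1.
Equity weight = 750/1743.1 = 0.4303.
Preferred weight = 99.1/1743.1 = 0.0569.
Convertible notes (debt portion) weight = 894/1743.1 = 0.5129.
Debt contribution = 0.5129 × 6.1% × (1 − 29%) = 2.2213%.
Preferred contribution = 0.0569 × 7.83% = 0.4452%.
Required equity contribution = 9.96% − 2.6664% = 7.2936%.
Re = 7.2936% / 0.4303 = 16.9512%.

16.95%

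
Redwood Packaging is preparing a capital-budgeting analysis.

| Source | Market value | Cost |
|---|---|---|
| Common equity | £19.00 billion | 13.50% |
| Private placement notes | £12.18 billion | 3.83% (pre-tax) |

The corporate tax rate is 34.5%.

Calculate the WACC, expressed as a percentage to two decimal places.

Total capital V = 19 + 12.18 = 31.18.
Equity: weight = 19/31.18 = 0.6094; cost = 13.5%.
Private placement notes: weight = 12.18/31.18 = 0.3906; after-tax cost = 3.83% × (1 − 34.5%) = 2.5087%.
WACC = 0.6094 × 13.5000% + 0.3906 × 2.5087% = 9.2064%.

9.21%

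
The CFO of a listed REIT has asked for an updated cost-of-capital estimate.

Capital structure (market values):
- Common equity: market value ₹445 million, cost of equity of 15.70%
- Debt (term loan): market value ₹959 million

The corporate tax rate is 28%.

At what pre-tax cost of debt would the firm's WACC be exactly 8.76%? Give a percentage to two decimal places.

Total capital V = 445 + 959 = 1404.
Equity weight = 445/1404 = 0.3170.
Term loan weight = 959/1404 = 0.6830.
Equity contribution = 0.3170 × 15.7% = 4.9761%.
Remaining for debt = 8.76% − 4.9761% = 3.7839%.
Rd × (1 − 28%) × 0.6830 = 3.7839%  ⇒  Rd = 7.6940%.

7.69%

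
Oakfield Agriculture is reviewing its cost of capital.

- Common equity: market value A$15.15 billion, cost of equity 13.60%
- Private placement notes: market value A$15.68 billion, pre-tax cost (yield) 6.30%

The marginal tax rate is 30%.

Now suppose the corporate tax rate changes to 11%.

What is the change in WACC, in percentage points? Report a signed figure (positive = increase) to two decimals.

Current WACC:
Total capital V = 15.15 + 15.68 = 30.83.
Equity: weight = 15.15/30.83 = 0.4914; cost = 13.6%.
Private placement notes: weight = 15.68/30.83 = 0.5086; after-tax cost = 6.3% × (1 − 30%) = 4.4100%.
WACC = 0.4914 × 13.6000% + 0.5086 × 4.4100% = 8.9260%.
After the change:
Total capital V = 15.15 + 15.68 = 30.83.
Equity: weight = 15.15/30.83 = 0.4914; cost = 13.6%.
Private placement notes: weight = 15.68/30.83 = 0.5086; after-tax cost = 6.3% × (1 − 11%) = 5.6070%.
WACC = 0.4914 × 13.6000% + 0.5086 × 5.6070% = 9.5348%.
Change in WACC = 9.5348% − 8.9260% = 0.6088 pp.

+0.61 pp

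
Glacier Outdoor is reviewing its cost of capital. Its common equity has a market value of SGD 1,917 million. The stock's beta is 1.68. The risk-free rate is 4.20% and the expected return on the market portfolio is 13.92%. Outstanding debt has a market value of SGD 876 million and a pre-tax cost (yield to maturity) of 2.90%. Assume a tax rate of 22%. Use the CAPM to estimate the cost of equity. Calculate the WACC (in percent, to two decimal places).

14.80%

Market risk premium = 13.92% − 4.2% = 9.72%.
Cost of equity via CAPM: Re = 4.2% + 1.68 × 9.72% = 20.5296%.
Total capital V = 1917 + 876 = 2793.
Equity: weight = 1917/2793 = 0.6864; cost = 20.5296%.
Debt: weight = 876/2793 = 0.3136; after-tax cost = 2.9% × (1 − 22%) = 2.2620%.
WACC = 0.6864 × 20.5296% + 0.3136 × 2.2620% = 14.8001%.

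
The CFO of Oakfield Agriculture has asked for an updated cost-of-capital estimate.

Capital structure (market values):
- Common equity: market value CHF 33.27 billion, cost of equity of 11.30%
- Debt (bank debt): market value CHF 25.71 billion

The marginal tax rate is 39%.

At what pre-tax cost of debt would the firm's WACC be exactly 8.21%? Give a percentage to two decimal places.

Total capital V = 33.27 + 25.71 = 58.98.
Equity weight = 33.27/58.98 = 0.5641.
Bank debt weight = 25.71/58.98 = 0.4359.
Equity contribution = 0.5641 × 11.3% = 6.3742%.
Remaining for debt = 8.21% − 6.3742% = 1.8358%.
Rd × (1 − 39%) × 0.4359 = 1.8358%  ⇒  Rd = 6.9039%.

6.90%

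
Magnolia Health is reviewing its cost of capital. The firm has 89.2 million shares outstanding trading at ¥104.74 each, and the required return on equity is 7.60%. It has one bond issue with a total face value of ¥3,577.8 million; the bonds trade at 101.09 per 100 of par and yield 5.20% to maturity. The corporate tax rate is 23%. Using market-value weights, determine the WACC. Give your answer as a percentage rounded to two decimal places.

6.60%

Market value of equity E = 104.74 × 89.2m = 9342.808m. Market value of debt D = 3577.8m × 101.09/100 = 3616.79802m.
Total capital V = 9342.808 + 3616.79802 = 12959.60602.
Equity: weight = 9342.808/12959.60602 = 0.7209; cost = 7.6%.
Bonds outstanding: weight = 3616.79802/12959.60602 = 0.2791; after-tax cost = 5.2% × (1 − 23%) = 4.0040%.
WACC = 0.7209 × 7.6000% + 0.2791 × 4.0040% = 6.5964%.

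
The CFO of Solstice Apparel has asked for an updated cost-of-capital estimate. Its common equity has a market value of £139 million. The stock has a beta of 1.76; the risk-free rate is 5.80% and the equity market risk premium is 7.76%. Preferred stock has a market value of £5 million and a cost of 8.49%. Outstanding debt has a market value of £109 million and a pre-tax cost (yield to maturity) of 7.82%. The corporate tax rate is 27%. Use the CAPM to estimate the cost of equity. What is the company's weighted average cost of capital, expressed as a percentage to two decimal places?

13.32%

Cost of equity via CAPM: Re = 5.8% + 1.76 × 7.76% = 19.4576%.
Total capital V = 139 + 5 + 109 = 253.
Equity: weight = 139/253 = 0.5494; cost = 19.4576%.
Preferred: weight = 5/253 = 0.0198; cost = 8.49%.
Debt: weight = 109/253 = 0.4308; after-tax cost = 7.82% × (1 − 27%) = 5.7086%.
WACC = 0.5494 × 19.4576% + 0.0198 × 8.4900% + 0.4308 × 5.7086% = 13.3174%.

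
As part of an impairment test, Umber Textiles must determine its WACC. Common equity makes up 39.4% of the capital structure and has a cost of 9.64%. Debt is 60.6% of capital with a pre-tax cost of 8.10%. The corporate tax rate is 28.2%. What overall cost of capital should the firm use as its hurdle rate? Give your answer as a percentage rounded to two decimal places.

7.32%

After-tax cost of debt = 8.1% × (1 − 28.2%) = 5.8158%.
WACC = 0.394 × 9.6400% + 0.606 × 5.8158% = 7.3225%.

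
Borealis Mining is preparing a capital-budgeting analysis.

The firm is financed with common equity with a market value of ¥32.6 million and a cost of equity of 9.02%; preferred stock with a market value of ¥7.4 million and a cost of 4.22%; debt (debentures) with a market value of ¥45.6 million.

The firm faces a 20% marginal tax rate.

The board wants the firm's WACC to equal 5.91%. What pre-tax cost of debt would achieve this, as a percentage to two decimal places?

4.95%

Total capital V = 32.6 + 7.4 + 45.6 = 85.6.
Equity weight = 32.6/85.6 = 0.3808.
Preferred weight = 7.4/85.6 = 0.0864.
Debentures weight = 45.6/85.6 = 0.5327.
Equity contribution = 0.3808 × 9.02% = 3.4352%.
Preferred contribution = 0.0864 × 4.22% = 0.3648%.
Remaining for debt = 5.91% − 3.8000% = 2.1100%.
Rd × (1 − 20%) × 0.5327 = 2.1100%  ⇒  Rd = 4.9511%.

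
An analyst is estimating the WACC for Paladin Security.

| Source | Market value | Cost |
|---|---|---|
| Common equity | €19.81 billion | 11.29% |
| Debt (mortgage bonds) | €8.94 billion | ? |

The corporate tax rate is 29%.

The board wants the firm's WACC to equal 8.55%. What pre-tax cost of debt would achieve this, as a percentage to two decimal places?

Total capital V = 19.81 + 8.94 = 28.75.
Equity weight = 19.81/28.75 = 0.6890.
Mortgage bonds weight = 8.94/28.75 = 0.3110.
Equity contribution = 0.6890 × 11.29% = 7.7793%.
Remaining for debt = 8.55% − 7.7793% = 0.7707%.
Rd × (1 − 29%) × 0.3110 = 0.7707%  ⇒  Rd = 3.4908%.

3.49%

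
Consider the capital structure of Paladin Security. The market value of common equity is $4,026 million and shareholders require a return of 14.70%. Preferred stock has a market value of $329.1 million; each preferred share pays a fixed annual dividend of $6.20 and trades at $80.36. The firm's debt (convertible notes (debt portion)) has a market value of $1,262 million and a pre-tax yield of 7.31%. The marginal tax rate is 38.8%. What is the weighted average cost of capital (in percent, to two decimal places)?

Cost of preferred: Rp = 6.2 / 80.36 = 7.7153%.
Total capital V = 4026 + 329.1 + 1262 = 5617.1.
Equity: weight = 4026/5617.1 = 0.7167; cost = 14.7%.
Preferred: weight = 329.1/5617.1 = 0.0586; cost = 7.7153%.
Convertible notes (debt portion): weight = 1262/5617.1 = 0.2247; after-tax cost = 7.31% × (1 − 38.8%) = 4.4737%.
WACC = 0.7167 × 14.7000% + 0.0586 × 7.7153% + 0.2247 × 4.4737% = 11.9932%.

11.99%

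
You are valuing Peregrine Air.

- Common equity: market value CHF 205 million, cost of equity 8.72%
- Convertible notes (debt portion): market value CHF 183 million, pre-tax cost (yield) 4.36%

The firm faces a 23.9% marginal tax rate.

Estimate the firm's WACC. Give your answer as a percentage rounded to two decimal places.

6.17%

Total capital V = 205 + 183 = 388.
Equity: weight = 205/388 = 0.5284; cost = 8.72%.
Convertible notes (debt portion): weight = 183/388 = 0.4716; after-tax cost = 4.36% × (1 − 23.9%) = 3.3180%.
WACC = 0.5284 × 8.7200% + 0.4716 × 3.3180% = 6.1721%.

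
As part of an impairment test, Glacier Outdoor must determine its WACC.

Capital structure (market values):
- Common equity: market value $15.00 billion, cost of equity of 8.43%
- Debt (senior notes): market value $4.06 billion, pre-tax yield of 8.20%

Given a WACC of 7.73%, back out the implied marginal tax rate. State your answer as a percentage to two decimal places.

37.27%

Total capital V = 15 + 4.06 = 19.06.
Equity weight = 15/19.06 = 0.7870.
Senior notes weight = 4.06/19.06 = 0.2130.
Equity contribution = 0.7870 × 8.43% = 6.6343%.
Debt contribution must be 7.73% − 6.6343% = 1.0957%.
0.2130 × 8.2% × (1 − T) = 1.0957%  ⇒  (1 − T) = 0.6273.
T = 37.2708%.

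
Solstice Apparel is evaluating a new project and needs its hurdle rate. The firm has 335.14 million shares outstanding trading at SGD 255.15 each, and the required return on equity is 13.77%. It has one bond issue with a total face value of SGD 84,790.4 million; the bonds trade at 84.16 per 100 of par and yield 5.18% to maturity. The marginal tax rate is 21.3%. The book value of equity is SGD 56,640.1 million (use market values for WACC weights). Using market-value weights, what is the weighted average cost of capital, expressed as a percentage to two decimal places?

9.36%

Market value of equity E = 255.15 × 335.14m = 85510.971m. Market value of debt D = 84790.4m × 84.16/100 = 71359.60064m.
Total capital V = 85510.971 + 71359.60064 = 156870.57164.
Equity: weight = 85510.971/156870.57164 = 0.5451; cost = 13.77%.
Bonds outstanding: weight = 71359.60064/156870.57164 = 0.4549; after-tax cost = 5.18% × (1 − 21.3%) = 4.0767%.
WACC = 0.5451 × 13.7700% + 0.4549 × 4.0767% = 9.3606%.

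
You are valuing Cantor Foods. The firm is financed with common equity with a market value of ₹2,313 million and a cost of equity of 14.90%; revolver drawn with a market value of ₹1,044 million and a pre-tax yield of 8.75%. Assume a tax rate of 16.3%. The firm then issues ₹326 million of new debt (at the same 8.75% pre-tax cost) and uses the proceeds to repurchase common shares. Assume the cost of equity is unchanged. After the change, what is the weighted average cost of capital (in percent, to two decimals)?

After the change:
Total capital V = 1987 + 1370 = 3357.
Equity: weight = 1987/3357 = 0.5919; cost = 14.9%.
Revolver drawn: weight = 1370/3357 = 0.4081; after-tax cost = 8.75% × (1 − 16.3%) = 7.3237%.
WACC = 0.5919 × 14.9000% + 0.4081 × 7.3237% = 11.8081%.

11.81%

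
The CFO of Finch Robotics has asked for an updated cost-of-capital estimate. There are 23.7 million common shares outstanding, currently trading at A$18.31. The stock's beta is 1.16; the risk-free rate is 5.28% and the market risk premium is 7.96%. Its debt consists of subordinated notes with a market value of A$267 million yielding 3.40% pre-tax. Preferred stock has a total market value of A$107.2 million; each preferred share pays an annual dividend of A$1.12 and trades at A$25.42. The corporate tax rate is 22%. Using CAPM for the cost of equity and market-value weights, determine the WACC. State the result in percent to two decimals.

Cost of equity via CAPM: Re = 5.28% + 1.16 × 7.96% = 14.5136%.
Cost of preferred: Rp = 1.12 / 25.42 = 4.4060%.
Market value of equity E = 18.31 × 23.7m = 433.947m.
Total capital V = 433.947 + 107.2 + 267 = 808.147.
Equity: weight = 433.947/808.147 = 0.5370; cost = 14.5136%.
Preferred: weight = 107.2/808.147 = 0.1326; cost = 4.406%.
Subordinated notes: weight = 267/808.147 = 0.3304; after-tax cost = 3.4% × (1 − 22%) = 2.6520%.
WACC = 0.5370 × 14.5136% + 0.1326 × 4.4060% + 0.3304 × 2.6520% = 9.2539%.

9.25%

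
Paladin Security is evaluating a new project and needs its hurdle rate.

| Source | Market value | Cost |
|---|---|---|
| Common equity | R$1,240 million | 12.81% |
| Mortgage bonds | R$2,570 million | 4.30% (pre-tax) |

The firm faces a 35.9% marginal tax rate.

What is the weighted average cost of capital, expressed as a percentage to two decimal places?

Total capital V = 1240 + 2570 = 3810.
Equity: weight = 1240/3810 = 0.3255; cost = 12.81%.
Mortgage bonds: weight = 2570/3810 = 0.6745; after-tax cost = 4.3% × (1 − 35.9%) = 2.7563%.
WACC = 0.3255 × 12.8100% + 0.6745 × 2.7563% = 6.0284%.

6.03%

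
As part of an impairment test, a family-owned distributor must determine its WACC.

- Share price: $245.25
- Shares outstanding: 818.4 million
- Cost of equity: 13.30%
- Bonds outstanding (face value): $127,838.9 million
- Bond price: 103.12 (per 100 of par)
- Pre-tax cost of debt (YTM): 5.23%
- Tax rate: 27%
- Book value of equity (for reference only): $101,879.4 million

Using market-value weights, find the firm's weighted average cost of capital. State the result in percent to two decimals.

Market value of equity E = 245.25 × 818.4m = 200712.6m. Market value of debt D = 127838.9m × 103.12/100 = 131827.47368m.
Total capital V = 200712.6 + 131827.47368 = 332540.07368.
Equity: weight = 200712.6/332540.07368 = 0.6036; cost = 13.3%.
Bonds outstanding: weight = 131827.47368/332540.07368 = 0.3964; after-tax cost = 5.23% × (1 − 27%) = 3.8179%.
WACC = 0.6036 × 13.3000% + 0.3964 × 3.8179% = 9.5411%.

9.54%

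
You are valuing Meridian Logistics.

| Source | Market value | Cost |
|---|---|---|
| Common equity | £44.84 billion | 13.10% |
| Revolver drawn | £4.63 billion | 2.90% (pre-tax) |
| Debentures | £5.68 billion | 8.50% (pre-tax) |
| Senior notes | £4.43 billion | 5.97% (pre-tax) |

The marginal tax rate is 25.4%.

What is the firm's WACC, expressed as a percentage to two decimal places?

Total capital V = 44.84 + 4.63 + 5.68 + 4.43 = 59.58.
Equity: weight = 44.84/59.58 = 0.7526; cost = 13.1%.
Revolver drawn: weight = 4.63/59.58 = 0.0777; after-tax cost = 2.9% × (1 − 25.4%) = 2.1634%.
Debentures: weight = 5.68/59.58 = 0.0953; after-tax cost = 8.5% × (1 − 25.4%) = 6.3410%.
Senior notes: weight = 4.43/59.58 = 0.0744; after-tax cost = 5.97% × (1 − 25.4%) = 4.4536%.
WACC = 0.7526 × 13.1000% + 0.0777 × 2.1634% + 0.0953 × 6.3410% + 0.0744 × 4.4536% = 10.9629%.

10.96%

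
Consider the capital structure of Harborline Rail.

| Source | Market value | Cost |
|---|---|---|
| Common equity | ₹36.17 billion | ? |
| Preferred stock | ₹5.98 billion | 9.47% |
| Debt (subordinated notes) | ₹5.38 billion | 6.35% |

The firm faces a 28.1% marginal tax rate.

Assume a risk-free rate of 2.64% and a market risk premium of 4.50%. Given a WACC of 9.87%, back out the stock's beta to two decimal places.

1.80

Total capital V = 36.17 + 5.98 + 5.38 = 47.53.
Equity weight = 36.17/47.53 = 0.7610.
Preferred weight = 5.98/47.53 = 0.1258.
Subordinated notes weight = 5.38/47.53 = 0.1132.
Debt contribution = 0.1132 × 6.35% × (1 − 28.1%) = 0.5168%.
Preferred contribution = 0.1258 × 9.47% = 1.1915%.
Required equity contribution = 9.87% − 1.7083% = 8.1617%  ⇒  Re = 10.7251%.
CAPM: 10.7251% = 2.64% + β × 4.5%  ⇒  β = 1.7967.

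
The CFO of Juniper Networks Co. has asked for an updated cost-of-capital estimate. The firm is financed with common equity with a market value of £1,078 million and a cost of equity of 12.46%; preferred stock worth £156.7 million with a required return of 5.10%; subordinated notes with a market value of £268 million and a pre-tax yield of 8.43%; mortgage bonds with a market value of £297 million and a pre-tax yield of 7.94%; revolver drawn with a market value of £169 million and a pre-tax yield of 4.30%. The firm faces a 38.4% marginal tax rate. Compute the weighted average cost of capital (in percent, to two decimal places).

Total capital V = 1078 + 156.7 + 268 + 297 + 169 = 1968.7.
Equity: weight = 1078/1968.7 = 0.5476; cost = 12.46%.
Preferred: weight = 156.7/1968.7 = 0.0796; cost = 5.1%.
Subordinated notes: weight = 268/1968.7 = 0.1361; after-tax cost = 8.43% × (1 − 38.4%) = 5.1929%.
Mortgage bonds: weight = 297/1968.7 = 0.1509; after-tax cost = 7.94% × (1 − 38.4%) = 4.8910%.
Revolver drawn: weight = 169/1968.7 = 0.0858; after-tax cost = 4.3% × (1 − 38.4%) = 2.6488%.
WACC = 0.5476 × 12.4600% + 0.0796 × 5.1000% + 0.1361 × 5.1929% + 0.1509 × 4.8910% + 0.0858 × 2.6488% = 8.9008%.

8.90%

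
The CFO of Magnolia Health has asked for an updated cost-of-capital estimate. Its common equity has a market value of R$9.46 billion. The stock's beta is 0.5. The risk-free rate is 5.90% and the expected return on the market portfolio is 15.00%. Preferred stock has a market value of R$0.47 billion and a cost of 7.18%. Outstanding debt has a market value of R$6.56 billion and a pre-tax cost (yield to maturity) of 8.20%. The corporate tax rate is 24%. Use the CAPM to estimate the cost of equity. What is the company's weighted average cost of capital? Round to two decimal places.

Market risk premium = 15.0% − 5.9% = 9.1%.
Cost of equity via CAPM: Re = 5.9% + 0.5 × 9.1% = 10.4500%.
Total capital V = 9.46 + 0.47 + 6.56 = 16.49.
Equity: weight = 9.46/16.49 = 0.5737; cost = 10.45%.
Preferred: weight = 0.47/16.49 = 0.0285; cost = 7.18%.
Debt: weight = 6.56/16.49 = 0.3978; after-tax cost = 8.2% × (1 − 24%) = 6.2320%.
WACC = 0.5737 × 10.4500% + 0.0285 × 7.1800% + 0.3978 × 6.2320% = 8.6788%.

8.68%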